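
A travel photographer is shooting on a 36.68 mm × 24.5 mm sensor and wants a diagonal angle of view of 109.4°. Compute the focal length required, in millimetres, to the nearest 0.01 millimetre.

15.62 mm

Sensor diagonal = √(36.68² + 24.5²) = √1945.6724 ≈ 44.1098 mm.
From α = 2·arctan(d/2f) we get f = d / (2·tan(α/2)).
With d = 44.1098 mm and α/2 = 54.7°, tan(α/2) ≈ 1.41235, so f ≈ 44.1098 / 2.82470 ≈ 15.6157 mm.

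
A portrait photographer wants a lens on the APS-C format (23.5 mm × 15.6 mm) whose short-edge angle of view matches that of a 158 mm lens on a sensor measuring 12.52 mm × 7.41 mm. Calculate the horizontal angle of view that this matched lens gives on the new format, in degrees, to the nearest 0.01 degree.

4.05°

Equal short-edge AOV ⇒ f₂ = f₁ · 15.6/7.41 = 158 × 2.10526 ≈ 332.6316 mm.
Horizontal AOV on the new format = 2·arctan(23.5 / (2 × 332.6316)) = 2·arctan(0.03532) ≈ 4.0462°.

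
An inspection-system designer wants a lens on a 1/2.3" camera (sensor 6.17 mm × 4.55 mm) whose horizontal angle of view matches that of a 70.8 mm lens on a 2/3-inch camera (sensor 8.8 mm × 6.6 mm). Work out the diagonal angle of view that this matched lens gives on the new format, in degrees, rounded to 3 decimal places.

8.831°

Equal horizontal AOV ⇒ f₂ = f₁ · 6.17/8.8 = 70.8 × 0.70114 ≈ 49.6405 mm.
Sensor diagonal = √(6.17² + 4.55²) = √58.7714 ≈ 7.6663 mm.
Diagonal AOV on the new format = 2·arctan(7.6663 / (2 × 49.6405)) = 2·arctan(0.07722) ≈ 8.8310°.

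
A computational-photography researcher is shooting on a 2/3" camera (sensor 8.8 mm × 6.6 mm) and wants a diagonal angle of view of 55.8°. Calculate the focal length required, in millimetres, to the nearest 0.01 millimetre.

10.39 mm

Sensor diagonal = √(8.8² + 6.6²) = √121.0000 ≈ 11.0000 mm.
From α = 2·arctan(d/2f) we get f = d / (2·tan(α/2)).
With d = 11.0000 mm and α/2 = 27.9°, tan(α/2) ≈ 0.52947, so f ≈ 11.0000 / 1.05895 ≈ 10.3877 mm.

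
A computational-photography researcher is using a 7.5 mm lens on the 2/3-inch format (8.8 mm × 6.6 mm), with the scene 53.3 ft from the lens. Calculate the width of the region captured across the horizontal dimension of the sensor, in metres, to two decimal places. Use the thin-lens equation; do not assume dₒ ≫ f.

19.05 m

dₒ: 53.3 ft × 304.8 mm/ft = 16245.84 mm.
Similar triangles through the lens centre give W/dₒ = w/dᵢ; with 1/f = 1/dₒ + 1/dᵢ this gives W = w·(dₒ − f)/f.
W = 8.8 mm × (16245.8 − 7.5) / 7.5 = 8.8 × 2165.1119 ≈ 19052.985 mm = 19.053 m.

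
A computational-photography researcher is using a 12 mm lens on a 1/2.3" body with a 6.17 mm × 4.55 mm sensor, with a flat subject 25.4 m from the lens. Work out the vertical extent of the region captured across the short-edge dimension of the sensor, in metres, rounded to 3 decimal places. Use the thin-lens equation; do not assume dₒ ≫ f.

dₒ: 25.4 m = 25400 mm.
Similar triangles through the lens centre give W/dₒ = h/dᵢ; with 1/f = 1/dₒ + 1/dᵢ this gives W = h·(dₒ − f)/f.
W = 4.55 mm × (25400 − 12) / 12 = 4.55 × 2115.6667 ≈ 9626.283 mm = 9.62628 m.

9.626 m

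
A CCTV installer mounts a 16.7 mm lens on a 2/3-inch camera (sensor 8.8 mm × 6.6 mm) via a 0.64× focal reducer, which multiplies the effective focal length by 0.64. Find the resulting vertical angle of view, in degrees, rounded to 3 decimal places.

34.317°

Effective focal length f = 16.7 × 0.64 = 10.688 mm.
α = 2·arctan(6.6 / (2 × 10.688)) = 2·arctan(0.30876) ≈ 34.3169°.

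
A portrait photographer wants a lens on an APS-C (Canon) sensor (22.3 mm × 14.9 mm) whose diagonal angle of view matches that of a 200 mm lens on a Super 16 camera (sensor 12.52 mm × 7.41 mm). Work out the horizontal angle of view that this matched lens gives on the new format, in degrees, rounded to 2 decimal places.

3.46°

Sensor diagonal = √(12.52² + 7.41²) = √211.6585 ≈ 14.5485 mm.
Sensor diagonal = √(22.3² + 14.9²) = √719.3000 ≈ 26.8198 mm.
Equal diagonal AOV ⇒ f₂ = f₁ · 26.8198/14.5485 = 200 × 1.84347 ≈ 368.6949 mm.
Horizontal AOV on the new format = 2·arctan(22.3 / (2 × 368.6949)) = 2·arctan(0.03024) ≈ 3.4644°.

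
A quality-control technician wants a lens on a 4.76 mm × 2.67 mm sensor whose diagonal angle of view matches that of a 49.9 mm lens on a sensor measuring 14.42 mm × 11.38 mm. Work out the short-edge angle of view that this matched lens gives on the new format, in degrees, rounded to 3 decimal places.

Sensor diagonal = √(14.42² + 11.38²) = √337.4408 ≈ 18.3696 mm.
Sensor diagonal = √(4.76² + 2.67²) = √29.7865 ≈ 5.4577 mm.
Equal diagonal AOV ⇒ f₂ = f₁ · 5.4577/18.3696 = 49.9 × 0.29711 ≈ 14.8256 mm.
Short-edge AOV on the new format = 2·arctan(2.67 / (2 × 14.8256)) = 2·arctan(0.09005) ≈ 10.2909°.

10.291°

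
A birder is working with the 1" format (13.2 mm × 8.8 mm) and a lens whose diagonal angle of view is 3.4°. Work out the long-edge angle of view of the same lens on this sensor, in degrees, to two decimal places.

2.83°

Sensor diagonal = √(13.2² + 8.8²) = √251.6800 ≈ 15.8644 mm.
From the diagonal AOV: f = 15.8644 / (2·tan(1.7°)) = 15.8644 / 0.05936 ≈ 267.2641 mm.
Long-edge AOV = 2·arctan(13.2 / (2 × 267.2641)) = 2·arctan(0.02469) ≈ 2.8292°.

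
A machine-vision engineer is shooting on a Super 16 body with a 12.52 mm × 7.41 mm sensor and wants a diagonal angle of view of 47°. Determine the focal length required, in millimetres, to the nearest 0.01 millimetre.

16.73 mm

Sensor diagonal = √(12.52² + 7.41²) = √211.6585 ≈ 14.5485 mm.
From α = 2·arctan(d/2f) we get f = d / (2·tan(α/2)).
With d = 14.5485 mm and α/2 = 23.5°, tan(α/2) ≈ 0.43481, so f ≈ 14.5485 / 0.86962 ≈ 16.7296 mm.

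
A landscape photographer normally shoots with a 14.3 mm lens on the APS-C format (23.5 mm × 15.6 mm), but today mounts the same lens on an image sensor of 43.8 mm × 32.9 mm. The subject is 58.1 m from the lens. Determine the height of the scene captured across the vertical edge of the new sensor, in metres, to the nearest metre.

The focal length stays 14.3 mm; the relevant sensor dimension is now h = 32.9 mm. Object distance dₒ = 58.1 m = 58100 mm.
Thin-lens field height W = h·(dₒ − f)/f = 32.9 × (58100 − 14.3)/14.3 ≈ 133637.729 mm = 133.638 m.

134 m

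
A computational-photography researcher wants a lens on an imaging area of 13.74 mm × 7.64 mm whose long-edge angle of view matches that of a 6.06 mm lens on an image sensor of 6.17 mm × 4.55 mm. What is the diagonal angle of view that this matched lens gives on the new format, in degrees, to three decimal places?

60.440°

Equal long-edge AOV ⇒ f₂ = f₁ · 13.74/6.17 = 6.06 × 2.22690 ≈ 13.4950 mm.
Sensor diagonal = √(13.74² + 7.64²) = √247.1572 ≈ 15.7212 mm.
Diagonal AOV on the new format = 2·arctan(15.7212 / (2 × 13.4950)) = 2·arctan(0.58248) ≈ 60.4401°.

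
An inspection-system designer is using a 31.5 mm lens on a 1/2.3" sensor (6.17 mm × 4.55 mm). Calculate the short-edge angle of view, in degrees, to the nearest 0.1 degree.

8.3°

Angle of view α = 2·arctan(h/2f) with h = 4.55 mm and f = 31.5 mm.
h/2f = 0.07222; arctan(0.07222) ≈ 4.1309°, so α ≈ 8.2617°.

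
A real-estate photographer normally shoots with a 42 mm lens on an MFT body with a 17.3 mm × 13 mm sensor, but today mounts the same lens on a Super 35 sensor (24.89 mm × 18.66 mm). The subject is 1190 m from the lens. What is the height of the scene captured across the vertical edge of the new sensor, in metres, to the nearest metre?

The focal length stays 42 mm; the relevant sensor dimension is now h = 18.66 mm. Object distance dₒ = 1190 m = 1.19e+06 mm.
Thin-lens field height W = h·(dₒ − f)/f = 18.66 × (1.19e+06 − 42)/42 ≈ 528681.340 mm = 528.681 m.

529 m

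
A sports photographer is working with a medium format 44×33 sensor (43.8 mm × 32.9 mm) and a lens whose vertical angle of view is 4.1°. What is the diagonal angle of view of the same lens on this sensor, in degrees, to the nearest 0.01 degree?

6.82°

From the vertical AOV: f = 32.9 / (2·tan(2.05°)) = 32.9 / 0.07159 ≈ 459.5675 mm.
Sensor diagonal = √(43.8² + 32.9²) = √3000.8500 ≈ 54.7800 mm.
Diagonal AOV = 2·arctan(54.7800 / (2 × 459.5675)) = 2·arctan(0.05960) ≈ 6.8215°.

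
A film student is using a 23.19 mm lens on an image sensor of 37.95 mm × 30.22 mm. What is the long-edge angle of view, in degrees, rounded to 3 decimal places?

78.583°

Angle of view α = 2·arctan(w/2f) with w = 37.95 mm and f = 23.19 mm.
w/2f = 0.81824; arctan(0.81824) ≈ 39.2914°, so α ≈ 78.5828°.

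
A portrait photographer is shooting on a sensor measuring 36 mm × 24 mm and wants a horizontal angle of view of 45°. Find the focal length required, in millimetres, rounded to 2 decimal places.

43.46 mm

From α = 2·arctan(w/2f) we get f = w / (2·tan(α/2)).
With w = 36 mm and α/2 = 22.5°, tan(α/2) ≈ 0.41421, so f ≈ 36 / 0.82843 ≈ 43.4558 mm.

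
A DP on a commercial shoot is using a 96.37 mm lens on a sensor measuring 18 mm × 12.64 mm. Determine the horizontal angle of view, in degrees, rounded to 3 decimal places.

Angle of view α = 2·arctan(w/2f) with w = 18 mm and f = 96.37 mm.
w/2f = 0.09339; arctan(0.09339) ≈ 5.3354°, so α ≈ 10.6708°.

10.671°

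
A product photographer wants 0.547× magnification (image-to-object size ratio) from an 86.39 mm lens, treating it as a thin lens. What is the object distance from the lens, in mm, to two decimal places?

With m = dᵢ/dₒ and 1/f = 1/dₒ + 1/dᵢ, substituting dᵢ = m·dₒ gives 1/f = (1 + 1/m)/dₒ, hence dₒ = f·(1 + 1/m).
dₒ = 86.39 × (1 + 1/0.547) = 86.39 × 2.82815 ≈ 244.324 mm.

244.32 mm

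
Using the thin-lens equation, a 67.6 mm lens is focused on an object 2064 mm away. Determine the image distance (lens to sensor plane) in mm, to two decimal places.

1/dᵢ = 1/f − 1/dₒ = 1/67.6 − 1/2064 = 0.0143084 mm⁻¹.
dᵢ = 1/0.0143084 ≈ 69.8890 mm.

69.89 mm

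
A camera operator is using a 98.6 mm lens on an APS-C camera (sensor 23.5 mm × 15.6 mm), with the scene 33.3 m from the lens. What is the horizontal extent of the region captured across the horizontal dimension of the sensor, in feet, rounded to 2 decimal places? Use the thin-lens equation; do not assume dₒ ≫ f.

dₒ: 33.3 m = 33300 mm.
Similar triangles through the lens centre give W/dₒ = w/dᵢ; with 1/f = 1/dₒ + 1/dᵢ this gives W = w·(dₒ − f)/f.
W = 23.5 mm × (33300 − 98.6) / 98.6 = 23.5 × 336.7282 ≈ 7913.113 mm = 7913.113/304.8 ft = 25.9617 ft.

25.96 ft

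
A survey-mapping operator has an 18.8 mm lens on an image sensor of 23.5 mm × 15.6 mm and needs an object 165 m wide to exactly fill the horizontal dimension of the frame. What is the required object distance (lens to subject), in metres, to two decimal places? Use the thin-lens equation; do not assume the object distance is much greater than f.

W: 165 m = 165000 mm.
Magnification m = w/W = dᵢ/dₒ; combined with 1/f = 1/dₒ + 1/dᵢ this gives dₒ = f·(1 + W/w).
dₒ = 18.8 mm × (1 + 165000/23.5) = 18.8 × 7022.2766 ≈ 132018.800 mm = 132.019 m.

132.02 m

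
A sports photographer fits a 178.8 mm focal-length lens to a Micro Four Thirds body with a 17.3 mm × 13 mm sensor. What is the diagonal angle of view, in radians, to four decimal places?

0.1209 rad

Sensor diagonal = √(17.3² + 13²) = √468.2900 ≈ 21.6400 mm.
Angle of view α = 2·arctan(d/2f) with d = 21.6400 mm and f = 178.8 mm.
d/2f = 0.06051; arctan(0.06051) ≈ 0.0604 rad, so α ≈ 0.1209 rad.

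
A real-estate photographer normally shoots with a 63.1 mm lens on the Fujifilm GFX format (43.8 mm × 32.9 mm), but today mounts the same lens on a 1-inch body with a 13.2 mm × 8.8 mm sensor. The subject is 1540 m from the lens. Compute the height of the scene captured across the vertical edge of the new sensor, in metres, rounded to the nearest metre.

The focal length stays 63.1 mm; the relevant sensor dimension is now h = 8.8 mm. Object distance dₒ = 1540 m = 1.54e+06 mm.
Thin-lens field height W = h·(dₒ − f)/f = 8.8 × (1.54e+06 − 63.1)/63.1 ≈ 214761.406 mm = 214.761 m.

215 m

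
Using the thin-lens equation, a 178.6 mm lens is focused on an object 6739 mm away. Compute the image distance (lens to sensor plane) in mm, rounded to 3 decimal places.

1/dᵢ = 1/f − 1/dₒ = 1/178.6 − 1/6739 = 0.0054507 mm⁻¹.
dᵢ = 1/0.0054507 ≈ 183.4622 mm.

183.462 mm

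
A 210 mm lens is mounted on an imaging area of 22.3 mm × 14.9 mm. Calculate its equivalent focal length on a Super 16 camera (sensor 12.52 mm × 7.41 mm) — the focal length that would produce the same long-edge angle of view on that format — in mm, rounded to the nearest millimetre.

118 mm

Equal angle of view means equal width/f ratio, so f₂ = f₁ · (width₂/width₁) = 210 × 12.52/22.3.
f₂ = 210 × 0.56143 ≈ 117.901 mm.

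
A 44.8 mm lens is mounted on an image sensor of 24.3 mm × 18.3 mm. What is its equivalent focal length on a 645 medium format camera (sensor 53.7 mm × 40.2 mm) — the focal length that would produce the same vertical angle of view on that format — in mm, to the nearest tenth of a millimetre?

98.4 mm

Equal angle of view means equal height/f ratio, so f₂ = f₁ · (height₂/height₁) = 44.8 × 40.2/18.3.
f₂ = 44.8 × 2.19672 ≈ 98.413 mm.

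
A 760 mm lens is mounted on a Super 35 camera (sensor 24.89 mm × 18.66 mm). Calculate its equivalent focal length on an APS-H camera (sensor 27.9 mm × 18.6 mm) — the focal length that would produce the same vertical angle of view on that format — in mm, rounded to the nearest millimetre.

758 mm

Equal angle of view means equal height/f ratio, so f₂ = f₁ · (height₂/height₁) = 760 × 18.6/18.66.
f₂ = 760 × 0.99678 ≈ 757.556 mm.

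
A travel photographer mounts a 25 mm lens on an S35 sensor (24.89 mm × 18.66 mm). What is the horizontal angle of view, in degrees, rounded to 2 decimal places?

52.93°

Angle of view α = 2·arctan(w/2f) with w = 24.89 mm and f = 25 mm.
w/2f = 0.49780; arctan(0.49780) ≈ 26.4641°, so α ≈ 52.9282°.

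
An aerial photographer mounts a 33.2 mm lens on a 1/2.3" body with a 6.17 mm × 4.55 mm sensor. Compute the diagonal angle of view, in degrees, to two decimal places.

13.17°

Sensor diagonal = √(6.17² + 4.55²) = √58.7714 ≈ 7.6663 mm.
Angle of view α = 2·arctan(d/2f) with d = 7.6663 mm and f = 33.2 mm.
d/2f = 0.11546; arctan(0.11546) ≈ 6.5860°, so α ≈ 13.1719°.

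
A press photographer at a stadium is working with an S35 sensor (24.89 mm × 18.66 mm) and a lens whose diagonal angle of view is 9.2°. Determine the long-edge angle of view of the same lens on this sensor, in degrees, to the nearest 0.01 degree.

7.37°

Sensor diagonal = √(24.89² + 18.66²) = √967.7077 ≈ 31.1080 mm.
From the diagonal AOV: f = 31.1080 / (2·tan(4.6°)) = 31.1080 / 0.16092 ≈ 193.3180 mm.
Long-edge AOV = 2·arctan(24.89 / (2 × 193.3180)) = 2·arctan(0.06438) ≈ 7.3668°.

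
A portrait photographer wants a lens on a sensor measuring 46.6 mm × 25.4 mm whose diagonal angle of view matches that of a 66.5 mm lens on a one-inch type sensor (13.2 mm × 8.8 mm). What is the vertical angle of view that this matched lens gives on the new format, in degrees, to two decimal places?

Sensor diagonal = √(13.2² + 8.8²) = √251.6800 ≈ 15.8644 mm.
Sensor diagonal = √(46.6² + 25.4²) = √2816.7200 ≈ 53.0728 mm.
Equal diagonal AOV ⇒ f₂ = f₁ · 53.0728/15.8644 = 66.5 × 3.34540 ≈ 222.4688 mm.
Vertical AOV on the new format = 2·arctan(25.4 / (2 × 222.4688)) = 2·arctan(0.05709) ≈ 6.5346°.

6.53°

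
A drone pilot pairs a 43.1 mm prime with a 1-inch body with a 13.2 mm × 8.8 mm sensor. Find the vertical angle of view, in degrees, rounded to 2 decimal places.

Angle of view α = 2·arctan(h/2f) with h = 8.8 mm and f = 43.1 mm.
h/2f = 0.10209; arctan(0.10209) ≈ 5.8290°, so α ≈ 11.6581°.

11.66°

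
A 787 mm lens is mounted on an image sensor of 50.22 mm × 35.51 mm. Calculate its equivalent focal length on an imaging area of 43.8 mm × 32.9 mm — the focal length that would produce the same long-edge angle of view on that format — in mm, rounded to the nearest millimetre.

Equal angle of view means equal width/f ratio, so f₂ = f₁ · (width₂/width₁) = 787 × 43.8/50.22.
f₂ = 787 × 0.87216 ≈ 686.392 mm.

686 mm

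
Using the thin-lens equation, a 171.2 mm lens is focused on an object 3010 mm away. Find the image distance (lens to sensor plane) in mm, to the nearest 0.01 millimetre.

1/dᵢ = 1/f − 1/dₒ = 1/171.2 − 1/3010 = 0.0055089 mm⁻¹.
dᵢ = 1/0.0055089 ≈ 181.5246 mm.

181.52 mm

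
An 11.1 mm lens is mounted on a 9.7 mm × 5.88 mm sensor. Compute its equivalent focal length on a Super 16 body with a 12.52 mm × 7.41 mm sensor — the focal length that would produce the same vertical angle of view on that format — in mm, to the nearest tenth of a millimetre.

14.0 mm

Equal angle of view means equal height/f ratio, so f₂ = f₁ · (height₂/height₁) = 11.1 × 7.41/5.88.
f₂ = 11.1 × 1.26020 ≈ 13.988 mm.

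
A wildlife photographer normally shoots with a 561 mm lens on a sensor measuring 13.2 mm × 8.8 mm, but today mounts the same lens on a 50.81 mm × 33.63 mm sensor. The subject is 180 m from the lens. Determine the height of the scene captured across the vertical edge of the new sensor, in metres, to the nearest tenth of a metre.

10.8 m

The focal length stays 561 mm; the relevant sensor dimension is now h = 33.63 mm. Object distance dₒ = 180 m = 180000 mm.
Thin-lens field height W = h·(dₒ − f)/f = 33.63 × (180000 − 561)/561 ≈ 10756.744 mm = 10.7567 m.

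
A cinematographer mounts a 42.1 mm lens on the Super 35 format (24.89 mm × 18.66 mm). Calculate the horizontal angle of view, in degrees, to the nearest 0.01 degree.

32.94°

Angle of view α = 2·arctan(w/2f) with w = 24.89 mm and f = 42.1 mm.
w/2f = 0.29561; arctan(0.29561) ≈ 16.4680°, so α ≈ 32.9360°.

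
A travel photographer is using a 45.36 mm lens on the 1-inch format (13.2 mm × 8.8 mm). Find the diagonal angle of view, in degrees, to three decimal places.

19.838°

Sensor diagonal = √(13.2² + 8.8²) = √251.6800 ≈ 15.8644 mm.
Angle of view α = 2·arctan(d/2f) with d = 15.8644 mm and f = 45.36 mm.
d/2f = 0.17487; arctan(0.17487) ≈ 9.9192°, so α ≈ 19.8383°.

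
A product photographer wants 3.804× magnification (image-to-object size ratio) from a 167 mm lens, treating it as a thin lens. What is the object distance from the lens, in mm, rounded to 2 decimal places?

210.90 mm

With m = dᵢ/dₒ and 1/f = 1/dₒ + 1/dᵢ, substituting dᵢ = m·dₒ gives 1/f = (1 + 1/m)/dₒ, hence dₒ = f·(1 + 1/m).
dₒ = 167 × (1 + 1/3.804) = 167 × 1.26288 ≈ 210.901 mm.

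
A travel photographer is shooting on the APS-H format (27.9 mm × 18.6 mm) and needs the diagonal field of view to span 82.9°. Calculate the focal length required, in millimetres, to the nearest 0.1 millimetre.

19.0 mm

Sensor diagonal = √(27.9² + 18.6²) = √1124.3700 ≈ 33.5316 mm.
From α = 2·arctan(d/2f) we get f = d / (2·tan(α/2)).
With d = 33.5316 mm and α/2 = 41.45°, tan(α/2) ≈ 0.88317, so f ≈ 33.5316 / 1.76634 ≈ 18.9837 mm.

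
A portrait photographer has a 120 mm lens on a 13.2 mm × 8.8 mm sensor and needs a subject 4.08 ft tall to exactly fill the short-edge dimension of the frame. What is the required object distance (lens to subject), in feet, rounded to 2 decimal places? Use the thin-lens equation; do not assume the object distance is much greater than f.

W: 4.08 ft × 304.8 mm/ft = 1243.58 mm.
Magnification m = h/W = dᵢ/dₒ; combined with 1/f = 1/dₒ + 1/dᵢ this gives dₒ = f·(1 + W/h).
dₒ = 120 mm × (1 + 1243.58/8.8) = 120 × 142.3164 ≈ 17077.963 mm = 17077.963/304.8 ft = 56.0301 ft.

56.03 ft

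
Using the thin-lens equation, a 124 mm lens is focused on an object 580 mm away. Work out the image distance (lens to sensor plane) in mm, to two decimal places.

157.72 mm

1/dᵢ = 1/f − 1/dₒ = 1/124 − 1/580 = 0.0063404 mm⁻¹.
dᵢ = 1/0.0063404 ≈ 157.7193 mm.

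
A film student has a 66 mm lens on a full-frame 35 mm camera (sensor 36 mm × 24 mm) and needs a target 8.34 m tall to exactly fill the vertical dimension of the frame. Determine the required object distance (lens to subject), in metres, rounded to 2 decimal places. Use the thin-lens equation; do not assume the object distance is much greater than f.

W: 8.34 m = 8340 mm.
Magnification m = h/W = dᵢ/dₒ; combined with 1/f = 1/dₒ + 1/dᵢ this gives dₒ = f·(1 + W/h).
dₒ = 66 mm × (1 + 8340/24) = 66 × 348.5000 ≈ 23001.000 mm = 23.001 m.

23.00 m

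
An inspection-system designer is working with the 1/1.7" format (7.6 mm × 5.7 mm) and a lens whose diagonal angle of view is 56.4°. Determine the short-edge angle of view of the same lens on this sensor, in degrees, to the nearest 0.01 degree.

35.67°

Sensor diagonal = √(7.6² + 5.7²) = √90.2500 ≈ 9.5000 mm.
From the diagonal AOV: f = 9.5000 / (2·tan(28.2°)) = 9.5000 / 1.07239 ≈ 8.8587 mm.
Short-edge AOV = 2·arctan(5.7 / (2 × 8.8587)) = 2·arctan(0.32172) ≈ 35.6678°.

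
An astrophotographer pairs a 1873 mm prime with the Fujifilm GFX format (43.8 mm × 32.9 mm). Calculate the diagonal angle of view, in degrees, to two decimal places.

Sensor diagonal = √(43.8² + 32.9²) = √3000.8500 ≈ 54.7800 mm.
Angle of view α = 2·arctan(d/2f) with d = 54.7800 mm and f = 1873 mm.
d/2f = 0.01462; arctan(0.01462) ≈ 0.8378°, so α ≈ 1.6756°.

1.68°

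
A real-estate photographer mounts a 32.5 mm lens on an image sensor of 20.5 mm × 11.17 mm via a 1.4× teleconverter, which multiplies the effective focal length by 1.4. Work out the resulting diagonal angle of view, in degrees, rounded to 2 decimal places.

Effective focal length f = 32.5 × 1.4 = 45.5 mm.
Sensor diagonal = √(20.5² + 11.17²) = √545.0189 ≈ 23.3456 mm.
α = 2·arctan(23.346 / (2 × 45.5)) = 2·arctan(0.25655) ≈ 28.7773°.

28.78°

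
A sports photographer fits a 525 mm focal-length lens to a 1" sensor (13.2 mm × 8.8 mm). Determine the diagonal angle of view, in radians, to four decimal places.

0.0302 rad

Sensor diagonal = √(13.2² + 8.8²) = √251.6800 ≈ 15.8644 mm.
Angle of view α = 2·arctan(d/2f) with d = 15.8644 mm and f = 525 mm.
d/2f = 0.01511; arctan(0.01511) ≈ 0.0151 rad, so α ≈ 0.0302 rad.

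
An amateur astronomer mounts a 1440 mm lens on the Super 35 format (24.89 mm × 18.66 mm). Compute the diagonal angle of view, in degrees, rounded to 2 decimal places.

1.24°

Sensor diagonal = √(24.89² + 18.66²) = √967.7077 ≈ 31.1080 mm.
Angle of view α = 2·arctan(d/2f) with d = 31.1080 mm and f = 1440 mm.
d/2f = 0.01080; arctan(0.01080) ≈ 0.6188°, so α ≈ 1.2377°.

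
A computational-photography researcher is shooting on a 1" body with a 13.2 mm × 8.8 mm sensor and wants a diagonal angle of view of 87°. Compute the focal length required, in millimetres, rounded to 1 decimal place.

8.4 mm

Sensor diagonal = √(13.2² + 8.8²) = √251.6800 ≈ 15.8644 mm.
From α = 2·arctan(d/2f) we get f = d / (2·tan(α/2)).
With d = 15.8644 mm and α/2 = 43.5°, tan(α/2) ≈ 0.94896, so f ≈ 15.8644 / 1.89793 ≈ 8.3588 mm.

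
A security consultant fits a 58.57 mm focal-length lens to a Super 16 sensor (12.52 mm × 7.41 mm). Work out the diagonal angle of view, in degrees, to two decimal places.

14.16°

Sensor diagonal = √(12.52² + 7.41²) = √211.6585 ≈ 14.5485 mm.
Angle of view α = 2·arctan(d/2f) with d = 14.5485 mm and f = 58.57 mm.
d/2f = 0.12420; arctan(0.12420) ≈ 7.0797°, so α ≈ 14.1595°.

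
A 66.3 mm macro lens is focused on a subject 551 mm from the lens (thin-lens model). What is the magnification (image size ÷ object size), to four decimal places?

0.1368×

Thin lens: 1/f = 1/dₒ + 1/dᵢ → 1/dᵢ = 1/66.3 − 1/551 = 0.0132681 mm⁻¹, so dᵢ ≈ 75.3689 mm.
Magnification m = dᵢ/dₒ = 75.3689/551 ≈ 0.13679.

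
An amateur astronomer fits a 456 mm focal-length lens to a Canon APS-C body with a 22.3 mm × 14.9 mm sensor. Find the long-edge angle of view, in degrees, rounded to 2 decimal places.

Angle of view α = 2·arctan(w/2f) with w = 22.3 mm and f = 456 mm.
w/2f = 0.02445; arctan(0.02445) ≈ 1.4007°, so α ≈ 2.8014°.

2.80°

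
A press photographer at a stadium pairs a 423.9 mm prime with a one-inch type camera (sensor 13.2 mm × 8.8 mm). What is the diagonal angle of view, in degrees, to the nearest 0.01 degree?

2.14°

Sensor diagonal = √(13.2² + 8.8²) = √251.6800 ≈ 15.8644 mm.
Angle of view α = 2·arctan(d/2f) with d = 15.8644 mm and f = 423.9 mm.
d/2f = 0.01871; arctan(0.01871) ≈ 1.0720°, so α ≈ 2.1440°.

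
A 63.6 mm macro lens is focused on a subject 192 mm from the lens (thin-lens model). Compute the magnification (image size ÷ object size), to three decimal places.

Thin lens: 1/f = 1/dₒ + 1/dᵢ → 1/dᵢ = 1/63.6 − 1/192 = 0.0105149 mm⁻¹, so dᵢ ≈ 95.1028 mm.
Magnification m = dᵢ/dₒ = 95.1028/192 ≈ 0.49533.

0.495×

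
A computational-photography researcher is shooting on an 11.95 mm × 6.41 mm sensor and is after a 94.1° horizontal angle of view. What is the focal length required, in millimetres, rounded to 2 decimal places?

From α = 2·arctan(w/2f) we get f = w / (2·tan(α/2)).
With w = 11.95 mm and α/2 = 47.05°, tan(α/2) ≈ 1.07425, so f ≈ 11.95 / 2.14849 ≈ 5.5620 mm.

5.56 mm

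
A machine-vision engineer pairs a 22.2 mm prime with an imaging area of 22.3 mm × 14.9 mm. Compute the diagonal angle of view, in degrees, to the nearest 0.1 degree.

62.3°

Sensor diagonal = √(22.3² + 14.9²) = √719.3000 ≈ 26.8198 mm.
Angle of view α = 2·arctan(d/2f) with d = 26.8198 mm and f = 22.2 mm.
d/2f = 0.60405; arctan(0.60405) ≈ 31.1340°, so α ≈ 62.2681°.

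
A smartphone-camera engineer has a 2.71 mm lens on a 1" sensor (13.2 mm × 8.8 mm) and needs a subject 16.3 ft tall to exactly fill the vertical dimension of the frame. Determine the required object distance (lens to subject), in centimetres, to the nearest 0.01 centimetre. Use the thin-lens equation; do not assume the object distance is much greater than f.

153.27 cm

W: 16.3 ft × 304.8 mm/ft = 4968.24 mm.
Magnification m = h/W = dᵢ/dₒ; combined with 1/f = 1/dₒ + 1/dᵢ this gives dₒ = f·(1 + W/h).
dₒ = 2.71 mm × (1 + 4968.24/8.8) = 2.71 × 565.5727 ≈ 1532.702 mm = 153.27 cm.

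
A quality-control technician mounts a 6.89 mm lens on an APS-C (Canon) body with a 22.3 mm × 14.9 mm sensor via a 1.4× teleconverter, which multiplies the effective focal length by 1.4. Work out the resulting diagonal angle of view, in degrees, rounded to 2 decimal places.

108.54°

Effective focal length f = 6.89 × 1.4 = 9.646 mm.
Sensor diagonal = √(22.3² + 14.9²) = √719.3000 ≈ 26.8198 mm.
α = 2·arctan(26.820 / (2 × 9.646)) = 2·arctan(1.39020) ≈ 108.5435°.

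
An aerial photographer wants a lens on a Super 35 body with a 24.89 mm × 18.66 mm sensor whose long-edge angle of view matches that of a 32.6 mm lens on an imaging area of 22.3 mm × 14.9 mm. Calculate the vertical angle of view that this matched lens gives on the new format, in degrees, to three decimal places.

Equal long-edge AOV ⇒ f₂ = f₁ · 24.89/22.3 = 32.6 × 1.11614 ≈ 36.3863 mm.
Vertical AOV on the new format = 2·arctan(18.66 / (2 × 36.3863)) = 2·arctan(0.25642) ≈ 28.7633°.

28.763°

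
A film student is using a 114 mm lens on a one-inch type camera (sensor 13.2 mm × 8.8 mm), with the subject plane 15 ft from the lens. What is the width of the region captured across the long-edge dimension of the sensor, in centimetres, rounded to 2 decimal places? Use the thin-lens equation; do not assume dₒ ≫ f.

51.62 cm

dₒ: 15 ft × 304.8 mm/ft = 4572.00 mm.
Similar triangles through the lens centre give W/dₒ = w/dᵢ; with 1/f = 1/dₒ + 1/dᵢ this gives W = w·(dₒ − f)/f.
W = 13.2 mm × (4572 − 114) / 114 = 13.2 × 39.1053 ≈ 516.189 mm = 51.6189 cm.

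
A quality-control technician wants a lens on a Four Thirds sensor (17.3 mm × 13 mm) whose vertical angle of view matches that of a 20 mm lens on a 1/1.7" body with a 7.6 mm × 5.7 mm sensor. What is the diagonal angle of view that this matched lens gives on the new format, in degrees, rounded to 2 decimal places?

Equal vertical AOV ⇒ f₂ = f₁ · 13/5.7 = 20 × 2.28070 ≈ 45.6140 mm.
Sensor diagonal = √(17.3² + 13²) = √468.2900 ≈ 21.6400 mm.
Diagonal AOV on the new format = 2·arctan(21.6400 / (2 × 45.6140)) = 2·arctan(0.23721) ≈ 26.6887°.

26.69°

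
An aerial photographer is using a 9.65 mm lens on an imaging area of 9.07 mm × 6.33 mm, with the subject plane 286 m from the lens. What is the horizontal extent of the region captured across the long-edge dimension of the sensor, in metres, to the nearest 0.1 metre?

dₒ: 286 m = 286000 mm.
Similar triangles through the lens centre give W/dₒ = w/dᵢ; with 1/f = 1/dₒ + 1/dᵢ this gives W = w·(dₒ − f)/f.
W = 9.07 mm × (286000 − 9.65) / 9.65 = 9.07 × 29636.3057 ≈ 268801.293 mm = 268.801 m.

268.8 m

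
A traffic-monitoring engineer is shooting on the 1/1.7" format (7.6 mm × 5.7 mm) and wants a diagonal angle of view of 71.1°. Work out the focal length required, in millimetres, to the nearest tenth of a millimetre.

6.6 mm

Sensor diagonal = √(7.6² + 5.7²) = √90.2500 ≈ 9.5000 mm.
From α = 2·arctan(d/2f) we get f = d / (2·tan(α/2)).
With d = 9.5000 mm and α/2 = 35.55°, tan(α/2) ≈ 0.71461, so f ≈ 9.5000 / 1.42922 ≈ 6.6470 mm.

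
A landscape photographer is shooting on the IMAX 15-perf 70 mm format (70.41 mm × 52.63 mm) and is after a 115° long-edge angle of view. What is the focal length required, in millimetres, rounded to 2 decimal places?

22.43 mm

From α = 2·arctan(w/2f) we get f = w / (2·tan(α/2)).
With w = 70.41 mm and α/2 = 57.5°, tan(α/2) ≈ 1.56969, so f ≈ 70.41 / 3.13937 ≈ 22.4281 mm.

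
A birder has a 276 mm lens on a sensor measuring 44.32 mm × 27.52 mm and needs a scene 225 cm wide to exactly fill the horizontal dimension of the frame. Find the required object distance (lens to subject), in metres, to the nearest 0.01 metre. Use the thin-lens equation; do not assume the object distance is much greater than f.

W: 225 cm = 2250 mm.
Magnification m = w/W = dᵢ/dₒ; combined with 1/f = 1/dₒ + 1/dᵢ this gives dₒ = f·(1 + W/w).
dₒ = 276 mm × (1 + 2250/44.32) = 276 × 51.7671 ≈ 14287.733 mm = 14.2877 m.

14.29 m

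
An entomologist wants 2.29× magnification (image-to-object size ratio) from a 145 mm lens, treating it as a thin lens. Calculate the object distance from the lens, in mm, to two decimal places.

With m = dᵢ/dₒ and 1/f = 1/dₒ + 1/dᵢ, substituting dᵢ = m·dₒ gives 1/f = (1 + 1/m)/dₒ, hence dₒ = f·(1 + 1/m).
dₒ = 145 × (1 + 1/2.29) = 145 × 1.43668 ≈ 208.319 mm.

208.32 mm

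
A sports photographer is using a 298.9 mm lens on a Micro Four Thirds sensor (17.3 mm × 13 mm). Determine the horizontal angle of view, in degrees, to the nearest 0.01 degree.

Angle of view α = 2·arctan(w/2f) with w = 17.3 mm and f = 298.9 mm.
w/2f = 0.02894; arctan(0.02894) ≈ 1.6576°, so α ≈ 3.3153°.

3.32°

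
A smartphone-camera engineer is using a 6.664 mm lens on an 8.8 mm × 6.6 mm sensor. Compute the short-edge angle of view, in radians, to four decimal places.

0.9196 rad

Angle of view α = 2·arctan(h/2f) with h = 6.6 mm and f = 6.664 mm.
h/2f = 0.49520; arctan(0.49520) ≈ 0.4598 rad, so α ≈ 0.9196 rad.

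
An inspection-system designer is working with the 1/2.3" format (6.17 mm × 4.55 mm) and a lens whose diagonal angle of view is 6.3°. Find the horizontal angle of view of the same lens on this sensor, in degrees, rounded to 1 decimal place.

Sensor diagonal = √(6.17² + 4.55²) = √58.7714 ≈ 7.6663 mm.
From the diagonal AOV: f = 7.6663 / (2·tan(3.15°)) = 7.6663 / 0.11007 ≈ 69.6510 mm.
Horizontal AOV = 2·arctan(6.17 / (2 × 69.6510)) = 2·arctan(0.04429) ≈ 5.0722°.

5.1°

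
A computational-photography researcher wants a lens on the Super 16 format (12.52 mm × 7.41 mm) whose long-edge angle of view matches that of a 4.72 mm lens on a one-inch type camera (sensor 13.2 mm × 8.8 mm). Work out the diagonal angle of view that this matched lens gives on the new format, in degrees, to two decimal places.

Equal long-edge AOV ⇒ f₂ = f₁ · 12.52/13.2 = 4.72 × 0.94848 ≈ 4.4768 mm.
Sensor diagonal = √(12.52² + 7.41²) = √211.6585 ≈ 14.5485 mm.
Diagonal AOV on the new format = 2·arctan(14.5485 / (2 × 4.4768)) = 2·arctan(1.62486) ≈ 116.7805°.

116.78°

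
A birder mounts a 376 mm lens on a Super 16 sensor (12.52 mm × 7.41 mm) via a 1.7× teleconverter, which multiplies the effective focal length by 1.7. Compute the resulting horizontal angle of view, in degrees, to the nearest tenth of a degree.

Effective focal length f = 376 × 1.7 = 639.2 mm.
α = 2·arctan(12.52 / (2 × 639.2)) = 2·arctan(0.00979) ≈ 1.1222°.

1.1°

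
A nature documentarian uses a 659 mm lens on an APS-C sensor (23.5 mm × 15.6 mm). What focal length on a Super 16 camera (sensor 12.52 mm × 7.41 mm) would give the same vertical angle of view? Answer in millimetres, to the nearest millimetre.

Equal angle of view means equal height/f ratio, so f₂ = f₁ · (height₂/height₁) = 659 × 7.41/15.6.
f₂ = 659 × 0.47500 ≈ 313.025 mm.

313 mm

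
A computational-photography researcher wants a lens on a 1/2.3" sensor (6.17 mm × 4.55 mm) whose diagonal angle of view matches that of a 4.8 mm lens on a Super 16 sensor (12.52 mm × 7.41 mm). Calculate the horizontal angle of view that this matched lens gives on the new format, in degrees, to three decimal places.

101.305°

Sensor diagonal = √(12.52² + 7.41²) = √211.6585 ≈ 14.5485 mm.
Sensor diagonal = √(6.17² + 4.55²) = √58.7714 ≈ 7.6663 mm.
Equal diagonal AOV ⇒ f₂ = f₁ · 7.6663/14.5485 = 4.8 × 0.52694 ≈ 2.5293 mm.
Horizontal AOV on the new format = 2·arctan(6.17 / (2 × 2.5293)) = 2·arctan(1.21969) ≈ 101.3046°.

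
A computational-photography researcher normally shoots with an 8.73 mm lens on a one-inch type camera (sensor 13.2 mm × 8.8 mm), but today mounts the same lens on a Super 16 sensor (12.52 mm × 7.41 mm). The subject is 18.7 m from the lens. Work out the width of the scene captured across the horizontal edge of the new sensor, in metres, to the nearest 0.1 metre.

26.8 m

The focal length stays 8.73 mm; the relevant sensor dimension is now w = 12.52 mm. Object distance dₒ = 18.7 m = 18700 mm.
Thin-lens field width W = w·(dₒ − f)/f = 12.52 × (18700 − 8.73)/8.73 ≈ 26805.808 mm = 26.8058 m.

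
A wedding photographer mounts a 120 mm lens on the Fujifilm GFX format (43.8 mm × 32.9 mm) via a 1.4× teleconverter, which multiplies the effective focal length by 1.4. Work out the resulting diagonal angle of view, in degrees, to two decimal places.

Effective focal length f = 120 × 1.4 = 168 mm.
Sensor diagonal = √(43.8² + 32.9²) = √3000.8500 ≈ 54.7800 mm.
α = 2·arctan(54.780 / (2 × 168)) = 2·arctan(0.16304) ≈ 18.5196°.

18.52°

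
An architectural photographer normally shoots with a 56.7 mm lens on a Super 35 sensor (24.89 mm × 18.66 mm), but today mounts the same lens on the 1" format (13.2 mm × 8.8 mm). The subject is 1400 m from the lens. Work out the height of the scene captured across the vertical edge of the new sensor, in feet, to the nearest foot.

713 ft

The focal length stays 56.7 mm; the relevant sensor dimension is now h = 8.8 mm. Object distance dₒ = 1400 m = 1.4e+06 mm.
Thin-lens field height W = h·(dₒ − f)/f = 8.8 × (1.4e+06 − 56.7)/56.7 ≈ 217275.151 mm = 217275.151/304.8 ft = 712.845 ft.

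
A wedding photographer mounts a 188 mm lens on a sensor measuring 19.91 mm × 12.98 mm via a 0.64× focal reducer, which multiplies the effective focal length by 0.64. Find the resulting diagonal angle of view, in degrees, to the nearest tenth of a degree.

Effective focal length f = 188 × 0.64 = 120.32 mm.
Sensor diagonal = √(19.91² + 12.98²) = √564.8885 ≈ 23.7674 mm.
α = 2·arctan(23.767 / (2 × 120.32)) = 2·arctan(0.09877) ≈ 11.2813°.

11.3°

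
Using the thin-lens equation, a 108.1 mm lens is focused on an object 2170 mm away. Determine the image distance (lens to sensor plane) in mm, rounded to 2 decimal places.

113.77 mm

1/dᵢ = 1/f − 1/dₒ = 1/108.1 − 1/2170 = 0.0087899 mm⁻¹.
dᵢ = 1/0.0087899 ≈ 113.7674 mm.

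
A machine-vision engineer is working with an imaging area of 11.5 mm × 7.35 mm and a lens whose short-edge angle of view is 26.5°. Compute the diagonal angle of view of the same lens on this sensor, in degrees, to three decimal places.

47.234°

From the short-edge AOV: f = 7.35 / (2·tan(13.25°)) = 7.35 / 0.47094 ≈ 15.6072 mm.
Sensor diagonal = √(11.5² + 7.35²) = √186.2725 ≈ 13.6482 mm.
Diagonal AOV = 2·arctan(13.6482 / (2 × 15.6072)) = 2·arctan(0.43724) ≈ 47.2338°.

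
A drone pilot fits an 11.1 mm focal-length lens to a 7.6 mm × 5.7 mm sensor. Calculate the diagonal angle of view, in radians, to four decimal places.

Sensor diagonal = √(7.6² + 5.7²) = √90.2500 ≈ 9.5000 mm.
Angle of view α = 2·arctan(d/2f) with d = 9.5000 mm and f = 11.1 mm.
d/2f = 0.42793; arctan(0.42793) ≈ 0.4043 rad, so α ≈ 0.8087 rad.

0.8087 rad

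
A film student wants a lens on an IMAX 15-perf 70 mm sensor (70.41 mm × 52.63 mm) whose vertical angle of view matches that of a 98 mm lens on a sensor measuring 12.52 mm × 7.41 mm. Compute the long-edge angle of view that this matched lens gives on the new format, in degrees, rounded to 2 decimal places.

Equal vertical AOV ⇒ f₂ = f₁ · 52.63/7.41 = 98 × 7.10256 ≈ 696.0513 mm.
Long-edge AOV on the new format = 2·arctan(70.41 / (2 × 696.0513)) = 2·arctan(0.05058) ≈ 5.7909°.

5.79°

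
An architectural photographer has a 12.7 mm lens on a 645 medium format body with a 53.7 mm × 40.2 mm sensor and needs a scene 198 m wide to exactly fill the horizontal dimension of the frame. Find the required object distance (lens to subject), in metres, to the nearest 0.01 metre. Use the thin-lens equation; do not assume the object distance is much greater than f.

46.84 m

W: 198 m = 198000 mm.
Magnification m = w/W = dᵢ/dₒ; combined with 1/f = 1/dₒ + 1/dᵢ this gives dₒ = f·(1 + W/w).
dₒ = 12.7 mm × (1 + 198000/53.7) = 12.7 × 3688.1508 ≈ 46839.516 mm = 46.8395 m.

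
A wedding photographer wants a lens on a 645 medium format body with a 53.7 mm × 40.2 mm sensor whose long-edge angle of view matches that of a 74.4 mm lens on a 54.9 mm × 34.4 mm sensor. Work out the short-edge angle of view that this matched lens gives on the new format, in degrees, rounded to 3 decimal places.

30.880°

Equal long-edge AOV ⇒ f₂ = f₁ · 53.7/54.9 = 74.4 × 0.97814 ≈ 72.7738 mm.
Short-edge AOV on the new format = 2·arctan(40.2 / (2 × 72.7738)) = 2·arctan(0.27620) ≈ 30.8801°.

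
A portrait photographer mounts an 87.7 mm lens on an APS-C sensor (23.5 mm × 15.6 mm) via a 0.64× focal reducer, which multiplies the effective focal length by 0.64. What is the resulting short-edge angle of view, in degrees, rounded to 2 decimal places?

15.82°

Effective focal length f = 87.7 × 0.64 = 56.128 mm.
α = 2·arctan(15.6 / (2 × 56.128)) = 2·arctan(0.13897) ≈ 15.8232°.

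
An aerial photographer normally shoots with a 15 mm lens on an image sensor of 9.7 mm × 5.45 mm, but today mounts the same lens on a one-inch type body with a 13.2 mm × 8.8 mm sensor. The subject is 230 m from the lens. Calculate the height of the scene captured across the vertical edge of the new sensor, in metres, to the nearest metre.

135 m

The focal length stays 15 mm; the relevant sensor dimension is now h = 8.8 mm. Object distance dₒ = 230 m = 230000 mm.
Thin-lens field height W = h·(dₒ − f)/f = 8.8 × (230000 − 15)/15 ≈ 134924.533 mm = 134.925 m.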